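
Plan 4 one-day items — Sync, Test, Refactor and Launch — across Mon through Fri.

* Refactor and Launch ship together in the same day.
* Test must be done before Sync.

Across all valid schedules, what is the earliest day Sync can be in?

Tue

Precedence pushes Sync to at least Tue.
Sync at Tue is achievable: Refactor -> Mon, Test -> Mon, Sync -> Tue, Launch -> Mon.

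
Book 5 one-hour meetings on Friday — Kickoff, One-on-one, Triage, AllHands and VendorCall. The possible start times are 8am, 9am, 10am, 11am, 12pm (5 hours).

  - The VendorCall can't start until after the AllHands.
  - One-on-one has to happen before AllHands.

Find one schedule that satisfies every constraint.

One-on-one=8am; AllHands=9am; Kickoff=8am; Triage=8am; VendorCall=10am

Checking: One-on-one(8am) before AllHands(9am); AllHands(9am) before VendorCall(10am).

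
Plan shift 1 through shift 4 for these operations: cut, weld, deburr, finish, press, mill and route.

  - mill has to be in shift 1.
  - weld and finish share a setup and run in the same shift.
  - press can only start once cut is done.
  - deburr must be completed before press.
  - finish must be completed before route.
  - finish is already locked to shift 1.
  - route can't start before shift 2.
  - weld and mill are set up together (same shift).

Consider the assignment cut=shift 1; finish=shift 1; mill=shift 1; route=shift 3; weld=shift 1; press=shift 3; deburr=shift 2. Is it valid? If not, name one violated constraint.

mill has to be in shift 1 — holds.
weld and finish share a setup and run in the same shift — holds.
finish must be completed before route — holds.
finish is already locked to shift 1 — holds.
press can only start once cut is done — holds.
weld and mill are set up together (same shift) — holds.
route can't start before shift 2 — holds.
deburr must be completed before press — holds.

Valid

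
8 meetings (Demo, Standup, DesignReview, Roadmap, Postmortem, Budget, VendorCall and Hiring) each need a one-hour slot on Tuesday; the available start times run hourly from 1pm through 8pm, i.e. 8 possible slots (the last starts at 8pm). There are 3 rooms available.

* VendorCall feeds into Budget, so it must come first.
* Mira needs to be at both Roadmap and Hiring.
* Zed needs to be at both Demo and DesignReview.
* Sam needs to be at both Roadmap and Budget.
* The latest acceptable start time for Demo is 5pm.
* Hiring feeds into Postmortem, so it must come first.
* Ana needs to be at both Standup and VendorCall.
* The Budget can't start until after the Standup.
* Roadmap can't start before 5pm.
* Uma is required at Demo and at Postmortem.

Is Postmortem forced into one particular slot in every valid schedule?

Postmortem can be 2pm (e.g. Roadmap=5pm, Budget=3pm, VendorCall=2pm, Hiring=1pm, Demo=1pm, DesignReview=2pm, Postmortem=2pm, Standup=1pm) or 3pm (e.g. Demo -> 1pm, DesignReview -> 2pm, Budget -> 3pm, Hiring -> 1pm, Standup -> 1pm, Roadmap -> 5pm, Postmortem -> 3pm, VendorCall -> 2pm).

No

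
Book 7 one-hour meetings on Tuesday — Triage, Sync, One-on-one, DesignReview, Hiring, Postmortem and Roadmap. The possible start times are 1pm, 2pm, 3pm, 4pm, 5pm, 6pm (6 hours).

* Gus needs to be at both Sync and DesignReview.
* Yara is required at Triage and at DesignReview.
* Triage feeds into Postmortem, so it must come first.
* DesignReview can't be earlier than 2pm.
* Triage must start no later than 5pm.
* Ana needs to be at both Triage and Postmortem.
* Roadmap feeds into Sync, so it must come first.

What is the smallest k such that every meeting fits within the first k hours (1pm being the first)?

3

The precedence chain requires at least 2 distinct hours.
Could 2 hours be enough, i.e. nothing placed later than 2pm? No: DesignReview's window within 2 hours is {2pm}; Sync must come after Roadmap (at 1pm or later) → {2pm}; DesignReview can't share with Sync (2pm) → nothing is left.
So 2 hours is not enough.
3 works (last occupied hour: 3pm): for example One-on-one=1pm, DesignReview=2pm, Roadmap=1pm, Sync=3pm, Postmortem=2pm, Triage=1pm, Hiring=1pm.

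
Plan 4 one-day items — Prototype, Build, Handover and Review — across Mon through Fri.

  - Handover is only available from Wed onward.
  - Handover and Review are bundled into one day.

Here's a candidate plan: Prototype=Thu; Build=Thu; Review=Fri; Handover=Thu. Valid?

No — it violates: Handover and Review are bundled into one day

Handover and Review are bundled into one day — violated.
Handover is only available from Wed onward — holds.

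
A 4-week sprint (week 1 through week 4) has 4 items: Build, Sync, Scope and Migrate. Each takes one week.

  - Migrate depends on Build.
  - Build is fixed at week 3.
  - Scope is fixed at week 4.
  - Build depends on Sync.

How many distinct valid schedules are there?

Enumerating: Sync in week 1; Migrate in week 4; Build in week 3; Scope in week 4 | Migrate -> week 4; Scope -> week 4; Sync -> week 2; Build -> week 3.

2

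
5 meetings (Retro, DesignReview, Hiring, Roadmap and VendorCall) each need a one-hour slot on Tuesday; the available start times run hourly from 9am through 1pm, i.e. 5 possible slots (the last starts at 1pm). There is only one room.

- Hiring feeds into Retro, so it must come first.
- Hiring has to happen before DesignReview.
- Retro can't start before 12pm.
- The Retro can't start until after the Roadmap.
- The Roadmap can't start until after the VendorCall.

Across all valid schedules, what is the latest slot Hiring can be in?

11am

Downstream work caps Hiring at 12pm.
Hiring at 11am is achievable: Hiring in 11am, VendorCall in 9am, Roadmap in 10am, Retro in 12pm, DesignReview in 1pm.
Nothing later works — the capacity limit rule out every slot after 11am.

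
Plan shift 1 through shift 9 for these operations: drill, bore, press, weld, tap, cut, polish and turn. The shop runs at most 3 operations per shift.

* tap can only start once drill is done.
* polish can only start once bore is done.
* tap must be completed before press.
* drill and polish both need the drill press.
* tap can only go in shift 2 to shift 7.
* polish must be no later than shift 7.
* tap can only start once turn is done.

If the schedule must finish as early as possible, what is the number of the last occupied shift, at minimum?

shift 3

The precedence chain requires at least 3 distinct shifts.
With at most 3 per shift and 8 operations, at least 3 shifts are needed.
3 works (last occupied shift: shift 3): for example turn in shift 1, weld in shift 2, cut in shift 3, polish in shift 2, bore in shift 1, drill in shift 1, press in shift 3, tap in shift 2.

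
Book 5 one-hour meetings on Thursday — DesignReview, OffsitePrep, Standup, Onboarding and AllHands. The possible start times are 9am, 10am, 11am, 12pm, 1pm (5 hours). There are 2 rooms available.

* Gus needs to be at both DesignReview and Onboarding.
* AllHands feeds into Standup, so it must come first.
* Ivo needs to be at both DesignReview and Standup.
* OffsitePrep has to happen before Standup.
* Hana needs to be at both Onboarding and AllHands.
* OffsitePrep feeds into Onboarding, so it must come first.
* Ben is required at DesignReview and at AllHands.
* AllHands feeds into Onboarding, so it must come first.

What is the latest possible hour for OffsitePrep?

Downstream work caps OffsitePrep at 12pm.
OffsitePrep at 12pm is achievable: Standup in 1pm, AllHands in 9am, DesignReview in 10am, OffsitePrep in 12pm, Onboarding in 1pm.

12pm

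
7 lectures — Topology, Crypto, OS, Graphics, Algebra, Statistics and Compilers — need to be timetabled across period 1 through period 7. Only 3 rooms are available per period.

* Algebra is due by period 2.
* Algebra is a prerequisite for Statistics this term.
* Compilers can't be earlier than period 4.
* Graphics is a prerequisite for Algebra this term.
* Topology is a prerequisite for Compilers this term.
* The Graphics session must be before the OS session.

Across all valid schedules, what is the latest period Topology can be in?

period 6

Downstream work caps Topology at period 6.
Topology at period 6 is achievable: Algebra in period 2, OS in period 2, Crypto in period 1, Compilers in period 7, Topology in period 6, Statistics in period 3, Graphics in period 1.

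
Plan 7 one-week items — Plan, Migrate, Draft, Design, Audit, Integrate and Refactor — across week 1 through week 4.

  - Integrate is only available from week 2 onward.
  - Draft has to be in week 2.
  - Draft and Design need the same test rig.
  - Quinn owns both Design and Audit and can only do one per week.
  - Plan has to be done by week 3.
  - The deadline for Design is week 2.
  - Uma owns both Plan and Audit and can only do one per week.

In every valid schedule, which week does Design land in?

Design's window is week 1–week 2.
Draft is fixed at week 2, and Design can't share a week with Draft.
So Design must be week 1.

week 1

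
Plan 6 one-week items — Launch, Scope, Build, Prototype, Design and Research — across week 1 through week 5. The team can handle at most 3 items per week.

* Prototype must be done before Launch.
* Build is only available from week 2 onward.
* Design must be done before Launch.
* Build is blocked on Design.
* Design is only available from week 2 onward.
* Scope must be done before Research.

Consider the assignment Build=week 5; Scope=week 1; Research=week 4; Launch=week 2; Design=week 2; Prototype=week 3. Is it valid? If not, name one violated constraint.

The team can handle at most 3 items per week — holds.
Build is only available from week 2 onward — holds.
Design is only available from week 2 onward — holds.
Scope must be done before Research — holds.
Build is blocked on Design — holds.
Design must be done before Launch — violated.
Prototype must be done before Launch — violated.

Invalid. Prototype must be done before Launch.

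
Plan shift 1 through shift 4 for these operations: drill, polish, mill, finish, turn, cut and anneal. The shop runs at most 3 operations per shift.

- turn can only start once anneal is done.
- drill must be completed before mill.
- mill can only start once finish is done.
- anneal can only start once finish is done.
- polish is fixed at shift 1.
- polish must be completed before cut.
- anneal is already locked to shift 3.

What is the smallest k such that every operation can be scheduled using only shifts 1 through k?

The precedence chain requires at least 3 distinct shifts.
With at most 3 per shift and 7 operations, at least 3 shifts are needed.
Propagating the time windows through the other constraints, turn can't land before shift 4, so the schedule must run through at least shift 4.
4 works (last occupied shift: shift 4): for example anneal -> shift 3, polish -> shift 1, turn -> shift 4, finish -> shift 1, mill -> shift 2, cut -> shift 2, drill -> shift 1.

4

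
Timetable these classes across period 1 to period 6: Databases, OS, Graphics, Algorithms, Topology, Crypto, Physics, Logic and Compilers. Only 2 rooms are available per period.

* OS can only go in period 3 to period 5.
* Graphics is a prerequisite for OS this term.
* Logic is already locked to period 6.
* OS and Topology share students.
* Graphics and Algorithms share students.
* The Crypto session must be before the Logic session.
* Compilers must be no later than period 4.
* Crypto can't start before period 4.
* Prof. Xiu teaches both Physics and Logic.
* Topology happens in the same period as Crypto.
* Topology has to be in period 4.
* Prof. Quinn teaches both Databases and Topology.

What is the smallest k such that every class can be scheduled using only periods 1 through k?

6

The precedence chain requires at least 2 distinct periods.
With at most 2 per period and 9 classes, at least 5 periods are needed.
Logic can't be placed before period 6, so the schedule must run through at least period 6.
6 works (last occupied period: period 6): for example Graphics -> period 1; OS -> period 3; Compilers -> period 1; Crypto -> period 4; Physics -> period 3; Algorithms -> period 2; Databases -> period 2; Topology -> period 4; Logic -> period 6.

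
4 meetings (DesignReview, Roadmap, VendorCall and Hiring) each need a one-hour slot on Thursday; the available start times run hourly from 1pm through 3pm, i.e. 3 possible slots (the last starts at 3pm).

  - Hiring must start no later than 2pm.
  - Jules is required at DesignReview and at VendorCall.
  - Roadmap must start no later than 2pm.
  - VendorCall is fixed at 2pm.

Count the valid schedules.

Splitting on DesignReview: it can be 1pm (4), 3pm (4). Listing each branch's schedules as (Roadmap, VendorCall, Hiring):
DesignReview=1pm: (1pm,2pm,1pm) (1pm,2pm,2pm) (2pm,2pm,1pm) (2pm,2pm,2pm) — 4.
DesignReview=3pm: (1pm,2pm,1pm) (1pm,2pm,2pm) (2pm,2pm,1pm) (2pm,2pm,2pm) — 4.
Summing: 4 + 4 = 8.

8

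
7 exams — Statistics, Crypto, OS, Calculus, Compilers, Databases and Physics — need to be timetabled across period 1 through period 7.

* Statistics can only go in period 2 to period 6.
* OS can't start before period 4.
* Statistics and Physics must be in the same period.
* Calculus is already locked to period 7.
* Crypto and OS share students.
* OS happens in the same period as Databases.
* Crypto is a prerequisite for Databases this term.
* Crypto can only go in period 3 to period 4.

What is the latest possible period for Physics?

period 6

Physics must be in the same period as Statistics, which can't be before period 2, so Physics is at least period 2; Physics must be in the same period as Statistics, which can't be after period 6, so Physics is at most period 6.
Physics at period 6 is achievable: Physics=period 6; Databases=period 4; Crypto=period 3; Statistics=period 6; OS=period 4; Compilers=period 1; Calculus=period 7.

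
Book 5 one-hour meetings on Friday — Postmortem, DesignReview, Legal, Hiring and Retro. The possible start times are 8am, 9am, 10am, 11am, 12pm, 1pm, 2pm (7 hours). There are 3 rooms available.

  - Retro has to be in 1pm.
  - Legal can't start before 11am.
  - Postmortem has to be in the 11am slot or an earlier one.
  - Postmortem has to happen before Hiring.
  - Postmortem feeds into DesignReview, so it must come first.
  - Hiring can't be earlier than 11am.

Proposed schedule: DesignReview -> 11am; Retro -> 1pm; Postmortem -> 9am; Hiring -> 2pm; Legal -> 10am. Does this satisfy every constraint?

Retro has to be in 1pm — holds.
Postmortem has to be in the 11am slot or an earlier one — holds.
Legal can't start before 11am — violated.
Postmortem feeds into DesignReview, so it must come first — holds.
There are 3 rooms available — holds.
Postmortem has to happen before Hiring — holds.
Hiring can't be earlier than 11am — holds.

No — it violates: Legal can't start before 11am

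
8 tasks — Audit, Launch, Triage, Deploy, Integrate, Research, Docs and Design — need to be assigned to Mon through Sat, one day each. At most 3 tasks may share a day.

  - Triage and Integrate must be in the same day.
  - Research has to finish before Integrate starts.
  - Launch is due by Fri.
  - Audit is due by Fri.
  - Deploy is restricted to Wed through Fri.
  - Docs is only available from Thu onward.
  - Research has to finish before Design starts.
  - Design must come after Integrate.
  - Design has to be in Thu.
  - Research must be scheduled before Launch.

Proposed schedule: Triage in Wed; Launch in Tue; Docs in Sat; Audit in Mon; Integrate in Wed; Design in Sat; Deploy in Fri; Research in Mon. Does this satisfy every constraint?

Invalid. Design has to be in Thu.

Research has to finish before Integrate starts — holds.
Deploy is restricted to Wed through Fri — holds.
Triage and Integrate must be in the same day — holds.
Design must come after Integrate — holds.
Audit is due by Fri — holds.
Docs is only available from Thu onward — holds.
At most 3 tasks may share a day — holds.
Launch is due by Fri — holds.
Design has to be in Thu — violated.
Research must be scheduled before Launch — holds.
Research has to finish before Design starts — holds.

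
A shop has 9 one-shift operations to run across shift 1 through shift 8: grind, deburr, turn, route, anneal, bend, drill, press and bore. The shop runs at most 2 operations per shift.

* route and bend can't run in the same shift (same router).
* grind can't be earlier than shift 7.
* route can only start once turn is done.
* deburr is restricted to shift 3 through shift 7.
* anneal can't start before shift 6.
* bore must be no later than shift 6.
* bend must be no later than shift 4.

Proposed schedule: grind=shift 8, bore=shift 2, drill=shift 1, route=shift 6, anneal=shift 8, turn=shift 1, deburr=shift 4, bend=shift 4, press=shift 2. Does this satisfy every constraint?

deburr is restricted to shift 3 through shift 7 — holds.
bend must be no later than shift 4 — holds.
The shop runs at most 2 operations per shift — holds.
route can only start once turn is done — holds.
route and bend can't run in the same shift (same router) — holds.
anneal can't start before shift 6 — holds.
bore must be no later than shift 6 — holds.
grind can't be earlier than shift 7 — holds.

Yes, all constraints hold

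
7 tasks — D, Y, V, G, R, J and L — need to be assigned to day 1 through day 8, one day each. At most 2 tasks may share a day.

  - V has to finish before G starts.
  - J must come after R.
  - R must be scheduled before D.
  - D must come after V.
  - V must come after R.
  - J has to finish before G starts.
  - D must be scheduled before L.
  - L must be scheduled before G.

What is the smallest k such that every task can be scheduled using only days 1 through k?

5 days

The precedence chain requires at least 5 distinct days.
With at most 2 per day and 7 tasks, at least 4 days are needed.
5 works (last occupied day: day 5): for example Y -> day 1; G -> day 5; L -> day 4; V -> day 2; R -> day 1; D -> day 3; J -> day 2.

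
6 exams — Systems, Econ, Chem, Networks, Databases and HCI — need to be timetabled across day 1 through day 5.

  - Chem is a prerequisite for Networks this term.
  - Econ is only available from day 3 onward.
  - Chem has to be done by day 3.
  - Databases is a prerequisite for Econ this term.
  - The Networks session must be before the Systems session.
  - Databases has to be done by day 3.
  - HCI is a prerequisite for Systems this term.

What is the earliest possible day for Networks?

Precedence pushes Networks to at least day 2; downstream work caps Networks at day 4.
Networks at day 2 is achievable: Econ in day 3; HCI in day 1; Databases in day 1; Networks in day 2; Systems in day 3; Chem in day 1.

day 2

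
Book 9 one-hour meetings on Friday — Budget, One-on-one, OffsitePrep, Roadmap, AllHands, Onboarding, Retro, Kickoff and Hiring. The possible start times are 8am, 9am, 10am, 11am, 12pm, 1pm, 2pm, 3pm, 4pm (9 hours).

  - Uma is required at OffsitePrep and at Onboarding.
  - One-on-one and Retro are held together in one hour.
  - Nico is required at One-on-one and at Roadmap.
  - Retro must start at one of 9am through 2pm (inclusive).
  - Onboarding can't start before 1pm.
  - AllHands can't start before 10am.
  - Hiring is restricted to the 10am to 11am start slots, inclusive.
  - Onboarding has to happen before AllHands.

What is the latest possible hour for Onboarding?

3pm

Onboarding is available from 1pm; downstream work caps Onboarding at 3pm.
Onboarding at 3pm is achievable: Roadmap=8am, OffsitePrep=8am, One-on-one=9am, Onboarding=3pm, AllHands=4pm, Budget=8am, Hiring=10am, Retro=9am, Kickoff=8am.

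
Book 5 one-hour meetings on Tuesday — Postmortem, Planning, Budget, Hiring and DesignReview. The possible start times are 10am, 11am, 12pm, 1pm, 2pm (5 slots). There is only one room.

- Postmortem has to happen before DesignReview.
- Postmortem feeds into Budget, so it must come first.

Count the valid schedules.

Splitting on Postmortem: it can be 10am (24), 11am (12), 12pm (4). Listing each branch's schedules as (Planning, Budget, Hiring, DesignReview):
Postmortem=10am: (11am,12pm,1pm,2pm) (11am,12pm,2pm,1pm) (11am,1pm,12pm,2pm) (11am,1pm,2pm,12pm) (11am,2pm,12pm,1pm) (11am,2pm,1pm,12pm) (12pm,11am,1pm,2pm) (12pm,11am,2pm,1pm) (12pm,1pm,11am,2pm) (12pm,1pm,2pm,11am) (12pm,2pm,11am,1pm) (12pm,2pm,1pm,11am) (1pm,11am,12pm,2pm) (1pm,11am,2pm,12pm) (1pm,12pm,11am,2pm) (1pm,12pm,2pm,11am) (1pm,2pm,11am,12pm) (1pm,2pm,12pm,11am) (2pm,11am,12pm,1pm) (2pm,11am,1pm,12pm) (2pm,12pm,11am,1pm) (2pm,12pm,1pm,11am) (2pm,1pm,11am,12pm) (2pm,1pm,12pm,11am) — 24.
Postmortem=11am: (10am,12pm,1pm,2pm) (10am,12pm,2pm,1pm) (10am,1pm,12pm,2pm) (10am,1pm,2pm,12pm) (10am,2pm,12pm,1pm) (10am,2pm,1pm,12pm) (12pm,1pm,10am,2pm) (12pm,2pm,10am,1pm) (1pm,12pm,10am,2pm) (1pm,2pm,10am,12pm) (2pm,12pm,10am,1pm) (2pm,1pm,10am,12pm) — 12.
Postmortem=12pm: (10am,1pm,11am,2pm) (10am,2pm,11am,1pm) (11am,1pm,10am,2pm) (11am,2pm,10am,1pm) — 4.
Summing: 24 + 12 + 4 = 40.

40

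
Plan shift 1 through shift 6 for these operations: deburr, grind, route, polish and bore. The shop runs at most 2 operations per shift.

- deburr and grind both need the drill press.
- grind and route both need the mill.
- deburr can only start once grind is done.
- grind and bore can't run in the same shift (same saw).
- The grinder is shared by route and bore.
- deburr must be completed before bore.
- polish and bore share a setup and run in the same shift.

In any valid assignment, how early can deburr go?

Precedence pushes deburr to at least shift 2; downstream work caps deburr at shift 5.
deburr at shift 2 is achievable: route=shift 2; grind=shift 1; deburr=shift 2; polish=shift 3; bore=shift 3.

shift 2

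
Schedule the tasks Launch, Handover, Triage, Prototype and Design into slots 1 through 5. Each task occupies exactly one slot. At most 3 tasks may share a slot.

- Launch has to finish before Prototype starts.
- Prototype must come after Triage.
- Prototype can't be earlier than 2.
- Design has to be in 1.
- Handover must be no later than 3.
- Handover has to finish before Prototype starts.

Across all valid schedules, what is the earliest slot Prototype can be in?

3

Prototype is available from 2.
Prototype at 3 is achievable: Handover=1, Design=1, Triage=2, Launch=1, Prototype=3.
Nothing earlier works — the capacity limit rule out every slot before 3.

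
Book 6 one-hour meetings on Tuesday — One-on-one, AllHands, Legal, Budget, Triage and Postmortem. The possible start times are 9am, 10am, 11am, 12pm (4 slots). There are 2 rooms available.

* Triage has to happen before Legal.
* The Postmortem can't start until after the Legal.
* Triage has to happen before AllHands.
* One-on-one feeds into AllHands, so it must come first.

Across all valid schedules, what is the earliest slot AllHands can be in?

Precedence pushes AllHands to at least 10am.
AllHands at 10am is achievable: AllHands in 10am, Triage in 9am, Postmortem in 11am, One-on-one in 9am, Budget in 11am, Legal in 10am.

10am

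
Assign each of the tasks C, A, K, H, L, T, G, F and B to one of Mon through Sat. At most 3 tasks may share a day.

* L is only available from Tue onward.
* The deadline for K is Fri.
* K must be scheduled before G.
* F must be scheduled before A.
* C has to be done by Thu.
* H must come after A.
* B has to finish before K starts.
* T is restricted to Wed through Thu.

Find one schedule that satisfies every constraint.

F -> Mon, B -> Mon, T -> Wed, A -> Tue, L -> Tue, C -> Mon, H -> Wed, K -> Tue, G -> Wed

Checking: B(Mon) before K(Tue); F(Mon) before A(Tue); K(Tue) before G(Wed); A(Tue) before H(Wed); K=Tue in [Mon,Fri]; T=Wed in [Wed,Thu]; C=Mon in [Mon,Thu]; L=Tue in [Tue,Sat]; max 3 per day (cap 3).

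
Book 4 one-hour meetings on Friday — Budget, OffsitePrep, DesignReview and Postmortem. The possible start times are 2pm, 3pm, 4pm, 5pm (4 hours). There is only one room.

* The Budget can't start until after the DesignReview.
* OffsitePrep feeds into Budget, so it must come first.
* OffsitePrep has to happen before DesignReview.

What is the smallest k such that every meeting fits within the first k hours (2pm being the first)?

4

The precedence chain requires at least 3 distinct hours.
With at most 1 per hour and 4 meetings, at least 4 hours are needed.
4 works (last occupied hour: 5pm): for example Budget -> 4pm, DesignReview -> 3pm, OffsitePrep -> 2pm, Postmortem -> 5pm.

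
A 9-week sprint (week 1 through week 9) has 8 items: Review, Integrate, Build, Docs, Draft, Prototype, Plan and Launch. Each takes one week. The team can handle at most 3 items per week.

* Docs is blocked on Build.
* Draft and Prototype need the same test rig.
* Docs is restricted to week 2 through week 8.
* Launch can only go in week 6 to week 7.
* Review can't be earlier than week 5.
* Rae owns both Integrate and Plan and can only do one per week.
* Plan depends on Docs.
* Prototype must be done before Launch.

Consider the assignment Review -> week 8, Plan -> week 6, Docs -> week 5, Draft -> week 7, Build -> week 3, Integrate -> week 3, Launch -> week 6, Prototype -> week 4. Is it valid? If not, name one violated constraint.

Rae owns both Integrate and Plan and can only do one per week — holds.
Draft and Prototype need the same test rig — holds.
The team can handle at most 3 items per week — holds.
Review can't be earlier than week 5 — holds.
Launch can only go in week 6 to week 7 — holds.
Plan depends on Docs — holds.
Docs is blocked on Build — holds.
Docs is restricted to week 2 through week 8 — holds.
Prototype must be done before Launch — holds.

Yes, all constraints hold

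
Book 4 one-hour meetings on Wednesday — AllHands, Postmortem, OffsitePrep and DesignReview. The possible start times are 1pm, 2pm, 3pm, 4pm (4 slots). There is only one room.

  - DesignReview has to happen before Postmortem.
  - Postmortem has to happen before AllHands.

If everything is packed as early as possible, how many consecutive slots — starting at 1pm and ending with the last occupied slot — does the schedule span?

The precedence chain requires at least 3 distinct slots.
With at most 1 per slot and 4 meetings, at least 4 slots are needed.
4 works (last occupied slot: 4pm): for example DesignReview in 1pm, Postmortem in 2pm, OffsitePrep in 4pm, AllHands in 3pm.

4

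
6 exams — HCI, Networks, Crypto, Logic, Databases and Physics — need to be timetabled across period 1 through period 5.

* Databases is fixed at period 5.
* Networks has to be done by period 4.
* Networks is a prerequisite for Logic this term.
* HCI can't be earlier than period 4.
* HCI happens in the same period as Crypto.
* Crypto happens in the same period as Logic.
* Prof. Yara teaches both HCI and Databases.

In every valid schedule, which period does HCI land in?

period 4

HCI's window is period 4–period 5.
Databases is fixed at period 5, and HCI can't share a period with Databases.
So HCI must be period 4.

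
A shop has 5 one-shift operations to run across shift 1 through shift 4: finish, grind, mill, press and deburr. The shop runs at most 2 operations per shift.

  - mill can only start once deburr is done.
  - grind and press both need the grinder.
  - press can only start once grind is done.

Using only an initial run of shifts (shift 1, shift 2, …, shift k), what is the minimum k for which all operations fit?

3 shifts

The precedence chain requires at least 2 distinct shifts.
With at most 2 per shift and 5 operations, at least 3 shifts are needed.
3 works (last occupied shift: shift 3): for example grind=shift 1, press=shift 2, mill=shift 2, deburr=shift 1, finish=shift 3.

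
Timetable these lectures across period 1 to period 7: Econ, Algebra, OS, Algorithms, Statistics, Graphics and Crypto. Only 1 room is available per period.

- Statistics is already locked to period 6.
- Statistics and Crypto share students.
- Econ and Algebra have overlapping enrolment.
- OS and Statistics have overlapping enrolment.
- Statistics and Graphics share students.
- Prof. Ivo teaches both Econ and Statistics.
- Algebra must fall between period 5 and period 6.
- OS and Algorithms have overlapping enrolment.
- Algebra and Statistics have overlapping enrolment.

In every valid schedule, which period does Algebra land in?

Algebra's window is period 5–period 6.
Statistics is fixed at period 6, and Algebra can't share a period with Statistics.
So Algebra must be period 5.

period 5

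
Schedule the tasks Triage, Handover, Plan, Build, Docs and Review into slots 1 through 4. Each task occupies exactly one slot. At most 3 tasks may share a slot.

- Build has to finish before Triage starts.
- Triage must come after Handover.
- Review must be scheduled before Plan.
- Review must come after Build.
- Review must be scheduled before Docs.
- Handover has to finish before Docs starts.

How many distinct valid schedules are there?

Splitting on Triage: it can be 2 (5), 3 (12), 4 (16). Listing each branch's schedules as (Handover, Plan, Build, Docs, Review):
Triage=2: (1,3,1,3,2) (1,3,1,4,2) (1,4,1,3,2) (1,4,1,4,2) (1,4,1,4,3) — 5.
Triage=3: (1,3,1,3,2) (1,3,1,4,2) (1,4,1,3,2) (1,4,1,4,2) (1,4,1,4,3) (1,4,2,4,3) (2,3,1,3,2) (2,3,1,4,2) (2,4,1,3,2) (2,4,1,4,2) (2,4,1,4,3) (2,4,2,4,3) — 12.
Triage=4: (1,3,1,3,2) (1,3,1,4,2) (1,4,1,3,2) (1,4,1,4,2) (1,4,1,4,3) (1,4,2,4,3) (2,3,1,3,2) (2,3,1,4,2) (2,4,1,3,2) (2,4,1,4,2) (2,4,1,4,3) (2,4,2,4,3) (3,3,1,4,2) (3,4,1,4,2) (3,4,1,4,3) (3,4,2,4,3) — 16.
Summing: 5 + 12 + 16 = 33.

33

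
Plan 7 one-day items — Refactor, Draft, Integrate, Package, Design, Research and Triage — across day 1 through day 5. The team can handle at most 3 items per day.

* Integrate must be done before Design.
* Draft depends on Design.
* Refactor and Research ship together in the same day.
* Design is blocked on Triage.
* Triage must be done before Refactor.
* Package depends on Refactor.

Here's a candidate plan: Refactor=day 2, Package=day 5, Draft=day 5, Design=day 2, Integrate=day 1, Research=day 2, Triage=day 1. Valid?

Yes

Package depends on Refactor — holds.
Refactor and Research ship together in the same day — holds.
Integrate must be done before Design — holds.
The team can handle at most 3 items per day — holds.
Triage must be done before Refactor — holds.
Draft depends on Design — holds.
Design is blocked on Triage — holds.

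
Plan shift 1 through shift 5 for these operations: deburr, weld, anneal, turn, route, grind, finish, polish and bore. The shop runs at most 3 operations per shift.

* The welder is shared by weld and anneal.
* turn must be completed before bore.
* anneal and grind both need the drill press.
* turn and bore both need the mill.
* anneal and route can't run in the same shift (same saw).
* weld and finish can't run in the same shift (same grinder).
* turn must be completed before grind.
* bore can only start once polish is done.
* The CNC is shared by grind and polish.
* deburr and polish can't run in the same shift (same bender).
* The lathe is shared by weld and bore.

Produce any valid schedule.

deburr in shift 2; weld in shift 1; route in shift 4; bore in shift 2; polish in shift 1; turn in shift 1; grind in shift 2; finish in shift 3; anneal in shift 3

Checking: polish(shift 1) before bore(shift 2); turn(shift 1) before grind(shift 2); turn(shift 1) before bore(shift 2); anneal(shift 3) != grind(shift 2); deburr(shift 2) != polish(shift 1); weld(shift 1) != anneal(shift 3); weld(shift 1) != bore(shift 2); turn(shift 1) != bore(shift 2); grind(shift 2) != polish(shift 1); anneal(shift 3) != route(shift 4); weld(shift 1) != finish(shift 3); max 3 per shift (cap 3).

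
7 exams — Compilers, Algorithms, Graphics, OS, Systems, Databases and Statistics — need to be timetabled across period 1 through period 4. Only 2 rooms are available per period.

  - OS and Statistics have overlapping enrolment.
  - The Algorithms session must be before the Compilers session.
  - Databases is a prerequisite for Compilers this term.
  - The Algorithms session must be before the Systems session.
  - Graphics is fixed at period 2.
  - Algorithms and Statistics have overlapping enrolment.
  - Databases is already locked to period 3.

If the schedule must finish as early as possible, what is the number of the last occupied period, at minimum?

period 4

The precedence chain requires at least 2 distinct periods.
With at most 2 per period and 7 exams, at least 4 periods are needed.
Propagating the time windows through the other constraints, Compilers can't land before period 4, so the schedule must run through at least period 4.
4 works (last occupied period: period 4): for example OS=period 1; Statistics=period 3; Graphics=period 2; Algorithms=period 1; Systems=period 2; Compilers=period 4; Databases=period 3.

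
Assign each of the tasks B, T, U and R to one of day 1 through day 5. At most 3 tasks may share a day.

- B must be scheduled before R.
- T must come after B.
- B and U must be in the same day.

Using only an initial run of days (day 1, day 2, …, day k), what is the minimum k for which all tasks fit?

The precedence chain requires at least 2 distinct days.
With at most 3 per day and 4 tasks, at least 2 days are needed.
2 works (last occupied day: day 2): for example R in day 2, U in day 1, T in day 2, B in day 1.

2 days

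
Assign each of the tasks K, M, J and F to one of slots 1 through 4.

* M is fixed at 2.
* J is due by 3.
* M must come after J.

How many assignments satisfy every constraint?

Splitting on K: it can be 1 (4), 2 (4), 3 (4), 4 (4). Listing each branch's schedules as (M, J, F):
K=1: (2,1,1) (2,1,2) (2,1,3) (2,1,4) — 4.
K=2: (2,1,1) (2,1,2) (2,1,3) (2,1,4) — 4.
K=3: (2,1,1) (2,1,2) (2,1,3) (2,1,4) — 4.
K=4: (2,1,1) (2,1,2) (2,1,3) (2,1,4) — 4.
Summing: 4 + 4 + 4 + 4 = 16.

16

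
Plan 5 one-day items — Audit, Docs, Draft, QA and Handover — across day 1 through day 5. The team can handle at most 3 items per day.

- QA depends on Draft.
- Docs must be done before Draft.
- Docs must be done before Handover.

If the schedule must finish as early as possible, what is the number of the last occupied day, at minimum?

The precedence chain requires at least 3 distinct days.
With at most 3 per day and 5 work items, at least 2 days are needed.
3 works (last occupied day: day 3): for example Audit in day 1, Draft in day 2, Handover in day 2, Docs in day 1, QA in day 3.

3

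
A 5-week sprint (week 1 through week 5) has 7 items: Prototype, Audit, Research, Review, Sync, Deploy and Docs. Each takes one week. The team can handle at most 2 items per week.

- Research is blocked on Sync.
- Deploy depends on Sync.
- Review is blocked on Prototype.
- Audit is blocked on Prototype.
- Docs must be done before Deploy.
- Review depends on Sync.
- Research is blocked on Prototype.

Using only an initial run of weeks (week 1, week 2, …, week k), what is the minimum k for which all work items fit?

The precedence chain requires at least 2 distinct weeks.
With at most 2 per week and 7 work items, at least 4 weeks are needed.
4 works (last occupied week: week 4): for example Deploy in week 4; Prototype in week 1; Sync in week 1; Review in week 2; Docs in week 3; Audit in week 3; Research in week 2.

4 weeks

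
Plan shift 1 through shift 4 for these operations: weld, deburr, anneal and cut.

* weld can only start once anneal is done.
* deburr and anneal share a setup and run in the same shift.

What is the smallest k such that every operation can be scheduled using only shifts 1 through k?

The precedence chain requires at least 2 distinct shifts.
2 works (last occupied shift: shift 2): for example deburr in shift 1, cut in shift 1, anneal in shift 1, weld in shift 2.

2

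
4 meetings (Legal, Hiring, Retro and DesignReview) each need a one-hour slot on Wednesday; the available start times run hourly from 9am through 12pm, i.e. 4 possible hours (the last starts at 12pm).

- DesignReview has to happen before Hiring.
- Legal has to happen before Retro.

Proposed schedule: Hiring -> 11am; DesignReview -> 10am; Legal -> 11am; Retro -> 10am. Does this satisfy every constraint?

Invalid. Legal has to happen before Retro.

Legal has to happen before Retro — violated.
DesignReview has to happen before Hiring — holds.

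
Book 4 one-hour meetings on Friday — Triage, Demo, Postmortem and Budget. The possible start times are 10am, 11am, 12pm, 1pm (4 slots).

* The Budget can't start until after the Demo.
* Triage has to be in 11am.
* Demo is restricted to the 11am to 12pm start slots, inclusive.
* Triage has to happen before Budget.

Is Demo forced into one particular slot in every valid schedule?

No

Demo can be 11am (e.g. Triage=11am; Postmortem=10am; Budget=12pm; Demo=11am) or 12pm (e.g. Demo -> 12pm, Postmortem -> 10am, Budget -> 1pm, Triage -> 11am).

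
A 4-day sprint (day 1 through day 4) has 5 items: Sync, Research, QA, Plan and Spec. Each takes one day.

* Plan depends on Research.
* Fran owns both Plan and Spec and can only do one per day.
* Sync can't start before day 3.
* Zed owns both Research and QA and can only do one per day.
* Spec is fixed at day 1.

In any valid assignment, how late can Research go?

day 3

Downstream work caps Research at day 3.
Research at day 3 is achievable: Research=day 3, Sync=day 3, Plan=day 4, QA=day 1, Spec=day 1.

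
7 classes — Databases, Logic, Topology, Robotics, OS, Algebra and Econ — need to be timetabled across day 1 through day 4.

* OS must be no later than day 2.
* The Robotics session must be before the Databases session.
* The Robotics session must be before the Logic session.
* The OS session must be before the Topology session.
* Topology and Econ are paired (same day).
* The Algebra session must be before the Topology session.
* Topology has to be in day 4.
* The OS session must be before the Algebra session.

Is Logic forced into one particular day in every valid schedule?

No

Logic can be day 2 (e.g. Algebra -> day 2; Robotics -> day 1; Topology -> day 4; Logic -> day 2; OS -> day 1; Econ -> day 4; Databases -> day 2) or day 3 (e.g. Econ=day 4, Logic=day 3, Topology=day 4, OS=day 1, Databases=day 2, Algebra=day 2, Robotics=day 1).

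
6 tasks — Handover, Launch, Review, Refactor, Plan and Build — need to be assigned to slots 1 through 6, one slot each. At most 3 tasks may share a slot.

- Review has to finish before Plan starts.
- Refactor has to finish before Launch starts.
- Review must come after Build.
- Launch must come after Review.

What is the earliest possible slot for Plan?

Precedence pushes Plan to at least 3.
Plan at 3 is achievable: Plan=3, Build=1, Launch=3, Refactor=1, Review=2, Handover=1.

3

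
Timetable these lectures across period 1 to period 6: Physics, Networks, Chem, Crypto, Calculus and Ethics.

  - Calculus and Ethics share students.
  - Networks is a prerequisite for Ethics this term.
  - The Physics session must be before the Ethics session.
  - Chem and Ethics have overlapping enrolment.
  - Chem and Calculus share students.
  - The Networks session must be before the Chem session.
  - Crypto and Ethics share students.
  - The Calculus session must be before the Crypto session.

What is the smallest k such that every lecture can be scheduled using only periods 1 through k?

3

The precedence chain requires at least 2 distinct periods.
Could 2 periods be enough, i.e. nothing placed later than period 2? No: Ethics must come after Networks (at period 1 or later) → {period 2}; Networks must come before Ethics (at period 2 or earlier) → {period 1}; Chem must come after Networks (at period 1 or later) → {period 2}; Ethics can't share with Chem (period 2) → nothing is left.
So 2 periods is not enough.
3 works (last occupied period: period 3): for example Networks -> period 1, Physics -> period 1, Ethics -> period 2, Crypto -> period 3, Chem -> period 3, Calculus -> period 1.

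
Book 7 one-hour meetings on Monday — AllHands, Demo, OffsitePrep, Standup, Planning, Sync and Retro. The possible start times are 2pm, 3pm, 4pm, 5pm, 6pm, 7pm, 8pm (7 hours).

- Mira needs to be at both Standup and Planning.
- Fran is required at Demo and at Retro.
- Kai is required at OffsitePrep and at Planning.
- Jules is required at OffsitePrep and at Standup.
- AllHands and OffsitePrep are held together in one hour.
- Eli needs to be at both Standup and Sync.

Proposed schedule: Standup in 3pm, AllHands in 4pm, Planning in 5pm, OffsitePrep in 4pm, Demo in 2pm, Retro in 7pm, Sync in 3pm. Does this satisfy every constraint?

Invalid. Eli needs to be at both Standup and Sync.

Eli needs to be at both Standup and Sync — violated.
Fran is required at Demo and at Retro — holds.
Jules is required at OffsitePrep and at Standup — holds.
AllHands and OffsitePrep are held together in one hour — holds.
Kai is required at OffsitePrep and at Planning — holds.
Mira needs to be at both Standup and Planning — holds.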